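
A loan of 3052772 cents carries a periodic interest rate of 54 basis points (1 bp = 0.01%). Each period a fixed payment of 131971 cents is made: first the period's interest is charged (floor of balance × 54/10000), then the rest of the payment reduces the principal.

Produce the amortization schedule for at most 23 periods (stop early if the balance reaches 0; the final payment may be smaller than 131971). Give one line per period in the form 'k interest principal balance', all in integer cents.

1. interest=⌊3052772·54/10000⌋=16484; principal=131971-16484=115487; balance=3052772-115487=2937285
2. interest=⌊2937285·54/10000⌋=15861; principal=131971-15861=116110; balance=2937285-116110=2821175
3. interest=⌊2821175·54/10000⌋=15234; principal=131971-15234=116737; balance=2821175-116737=2704438
4. interest=⌊2704438·54/10000⌋=14603; principal=131971-14603=117368; balance=2704438-117368=2587070
5. interest=⌊2587070·54/10000⌋=13970; principal=131971-13970=118001; balance=2587070-118001=2469069
6. interest=⌊2469069·54/10000⌋=13332; principal=131971-13332=118639; balance=2469069-118639=2350430
7. interest=⌊2350430·54/10000⌋=12692; principal=131971-12692=119279; balance=2350430-119279=2231151
8. interest=⌊2231151·54/10000⌋=12048; principal=131971-12048=119923; balance=2231151-119923=2111228
9. interest=⌊2111228·54/10000⌋=11400; principal=131971-11400=120571; balance=2111228-120571=1990657
10. interest=⌊1990657·54/10000⌋=10749; principal=131971-10749=121222; balance=1990657-121222=1869435
11. interest=⌊1869435·54/10000⌋=10094; principal=131971-10094=121877; balance=1869435-121877=1747558
12. interest=⌊1747558·54/10000⌋=9436; principal=131971-9436=122535; balance=1747558-122535=1625023
13. interest=⌊1625023·54/10000⌋=8775; principal=131971-8775=123196; balance=1625023-123196=1501827
14. interest=⌊1501827·54/10000⌋=8109; principal=131971-8109=123862; balance=1501827-123862=1377965
15. interest=⌊1377965·54/10000⌋=7441; principal=131971-7441=124530; balance=1377965-124530=1253435
16. interest=⌊1253435·54/10000⌋=6768; principal=131971-6768=125203; balance=1253435-125203=1128232
17. interest=⌊1128232·54/10000⌋=6092; principal=131971-6092=125879; balance=1128232-125879=1002353
18. interest=⌊1002353·54/10000⌋=5412; principal=131971-5412=126559; balance=1002353-126559=875794
19. interest=⌊875794·54/10000⌋=4729; principal=131971-4729=127242; balance=875794-127242=748552
20. interest=⌊748552·54/10000⌋=4042; principal=131971-4042=127929; balance=748552-127929=620623
21. interest=⌊620623·54/10000⌋=3351; principal=131971-3351=128620; balance=620623-128620=492003
22. interest=⌊492003·54/10000⌋=2656; principal=131971-2656=129315; balance=492003-129315=362688
23. interest=⌊362688·54/10000⌋=1958; principal=131971-1958=130013; balance=362688-130013=232675

1 16484 115487 2937285
2 15861 116110 2821175
3 15234 116737 2704438
4 14603 117368 2587070
5 13970 118001 2469069
6 13332 118639 2350430
7 12692 119279 2231151
8 12048 119923 2111228
9 11400 120571 1990657
10 10749 121222 1869435
11 10094 121877 1747558
12 9436 122535 1625023
13 8775 123196 1501827
14 8109 123862 1377965
15 7441 124530 1253435
16 6768 125203 1128232
17 6092 125879 1002353
18 5412 126559 875794
19 4729 127242 748552
20 4042 127929 620623
21 3351 128620 492003
22 2656 129315 362688
23 1958 130013 232675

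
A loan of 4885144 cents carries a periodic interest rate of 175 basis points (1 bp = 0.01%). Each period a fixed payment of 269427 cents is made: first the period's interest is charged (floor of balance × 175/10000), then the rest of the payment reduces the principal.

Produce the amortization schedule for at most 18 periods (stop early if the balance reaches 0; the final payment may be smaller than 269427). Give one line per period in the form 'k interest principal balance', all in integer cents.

1. interest=⌊4885144·175/10000⌋=85490; principal=269427-85490=183937; balance=4885144-183937=4701207
2. interest=⌊4701207·175/10000⌋=82271; principal=269427-82271=187156; balance=4701207-187156=4514051
3. interest=⌊4514051·175/10000⌋=78995; principal=269427-78995=190432; balance=4514051-190432=4323619
4. interest=⌊4323619·175/10000⌋=75663; principal=269427-75663=193764; balance=4323619-193764=4129855
5. interest=⌊4129855·175/10000⌋=72272; principal=269427-72272=197155; balance=4129855-197155=3932700
6. interest=⌊3932700·175/10000⌋=68822; principal=269427-68822=200605; balance=3932700-200605=3732095
7. interest=⌊3732095·175/10000⌋=65311; principal=269427-65311=204116; balance=3732095-204116=3527979
8. interest=⌊3527979·175/10000⌋=61739; principal=269427-61739=207688; balance=3527979-207688=3320291
9. interest=⌊3320291·175/10000⌋=58105; principal=269427-58105=211322; balance=3320291-211322=3108969
10. interest=⌊3108969·175/10000⌋=54406; principal=269427-54406=215021; balance=3108969-215021=2893948
11. interest=⌊2893948·175/10000⌋=50644; principal=269427-50644=218783; balance=2893948-218783=2675165
12. interest=⌊2675165·175/10000⌋=46815; principal=269427-46815=222612; balance=2675165-222612=2452553
13. interest=⌊2452553·175/10000⌋=42919; principal=269427-42919=226508; balance=2452553-226508=2226045
14. interest=⌊2226045·175/10000⌋=38955; principal=269427-38955=230472; balance=2226045-230472=1995573
15. interest=⌊1995573·175/10000⌋=34922; principal=269427-34922=234505; balance=1995573-234505=1761068
16. interest=⌊1761068·175/10000⌋=30818; principal=269427-30818=238609; balance=1761068-238609=1522459
17. interest=⌊1522459·175/10000⌋=26643; principal=269427-26643=242784; balance=1522459-242784=1279675
18. interest=⌊1279675·175/10000⌋=22394; principal=269427-22394=247033; balance=1279675-247033=1032642

1 85490 183937 4701207
2 82271 187156 4514051
3 78995 190432 4323619
4 75663 193764 4129855
5 72272 197155 3932700
6 68822 200605 3732095
7 65311 204116 3527979
8 61739 207688 3320291
9 58105 211322 3108969
10 54406 215021 2893948
11 50644 218783 2675165
12 46815 222612 2452553
13 42919 226508 2226045
14 38955 230472 1995573
15 34922 234505 1761068
16 30818 238609 1522459
17 26643 242784 1279675
18 22394 247033 1032642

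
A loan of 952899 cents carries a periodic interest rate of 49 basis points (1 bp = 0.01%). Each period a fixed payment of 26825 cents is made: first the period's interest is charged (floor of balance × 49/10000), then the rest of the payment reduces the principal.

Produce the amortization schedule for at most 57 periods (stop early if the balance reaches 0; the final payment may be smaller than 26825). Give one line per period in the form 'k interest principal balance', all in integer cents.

1 4669 22156 930743
2 4560 22265 908478
3 4451 22374 886104
4 4341 22484 863620
5 4231 22594 841026
6 4121 22704 818322
7 4009 22816 795506
8 3897 22928 772578
9 3785 23040 749538
10 3672 23153 726385
11 3559 23266 703119
12 3445 23380 679739
13 3330 23495 656244
14 3215 23610 632634
15 3099 23726 608908
16 2983 23842 585066
17 2866 23959 561107
18 2749 24076 537031
19 2631 24194 512837
20 2512 24313 488524
21 2393 24432 464092
22 2274 24551 439541
23 2153 24672 414869
24 2032 24793 390076
25 1911 24914 365162
26 1789 25036 340126
27 1666 25159 314967
28 1543 25282 289685
29 1419 25406 264279
30 1294 25531 238748
31 1169 25656 213092
32 1044 25781 187311
33 917 25908 161403
34 790 26035 135368
35 663 26162 109206
36 535 26290 82916
37 406 26419 56497
38 276 26549 29948
39 146 26679 3269
40 16 3269 0

1. interest=⌊952899·49/10000⌋=4669; principal=26825-4669=22156; balance=952899-22156=930743
2. interest=⌊930743·49/10000⌋=4560; principal=26825-4560=22265; balance=930743-22265=908478
3. interest=⌊908478·49/10000⌋=4451; principal=26825-4451=22374; balance=908478-22374=886104
4. interest=⌊886104·49/10000⌋=4341; principal=26825-4341=22484; balance=886104-22484=863620
5. interest=⌊863620·49/10000⌋=4231; principal=26825-4231=22594; balance=863620-22594=841026
6. interest=⌊841026·49/10000⌋=4121; principal=26825-4121=22704; balance=841026-22704=818322
7. interest=⌊818322·49/10000⌋=4009; principal=26825-4009=22816; balance=818322-22816=795506
8. interest=⌊795506·49/10000⌋=3897; principal=26825-3897=22928; balance=795506-22928=772578
9. interest=⌊772578·49/10000⌋=3785; principal=26825-3785=23040; balance=772578-23040=749538
10. interest=⌊749538·49/10000⌋=3672; principal=26825-3672=23153; balance=749538-23153=726385
11. interest=⌊726385·49/10000⌋=3559; principal=26825-3559=23266; balance=726385-23266=703119
12. interest=⌊703119·49/10000⌋=3445; principal=26825-3445=23380; balance=703119-23380=679739
13. interest=⌊679739·49/10000⌋=3330; principal=26825-3330=23495; balance=679739-23495=656244
14. interest=⌊656244·49/10000⌋=3215; principal=26825-3215=23610; balance=656244-23610=632634
15. interest=⌊632634·49/10000⌋=3099; principal=26825-3099=23726; balance=632634-23726=608908
16. interest=⌊608908·49/10000⌋=2983; principal=26825-2983=23842; balance=608908-23842=585066
17. interest=⌊585066·49/10000⌋=2866; principal=26825-2866=23959; balance=585066-23959=561107
18. interest=⌊561107·49/10000⌋=2749; principal=26825-2749=24076; balance=561107-24076=537031
19. interest=⌊537031·49/10000⌋=2631; principal=26825-2631=24194; balance=537031-24194=512837
20. interest=⌊512837·49/10000⌋=2512; principal=26825-2512=24313; balance=512837-24313=488524
21. interest=⌊488524·49/10000⌋=2393; principal=26825-2393=24432; balance=488524-24432=464092
22. interest=⌊464092·49/10000⌋=2274; principal=26825-2274=24551; balance=464092-24551=439541
23. interest=⌊439541·49/10000⌋=2153; principal=26825-2153=24672; balance=439541-24672=414869
24. interest=⌊414869·49/10000⌋=2032; principal=26825-2032=24793; balance=414869-24793=390076
25. interest=⌊390076·49/10000⌋=1911; principal=26825-1911=24914; balance=390076-24914=365162
26. interest=⌊365162·49/10000⌋=1789; principal=26825-1789=25036; balance=365162-25036=340126
27. interest=⌊340126·49/10000⌋=1666; principal=26825-1666=25159; balance=340126-25159=314967
28. interest=⌊314967·49/10000⌋=1543; principal=26825-1543=25282; balance=314967-25282=289685
29. interest=⌊289685·49/10000⌋=1419; principal=26825-1419=25406; balance=289685-25406=264279
30. interest=⌊264279·49/10000⌋=1294; principal=26825-1294=25531; balance=264279-25531=238748
31. interest=⌊238748·49/10000⌋=1169; principal=26825-1169=25656; balance=238748-25656=213092
32. interest=⌊213092·49/10000⌋=1044; principal=26825-1044=25781; balance=213092-25781=187311
33. interest=⌊187311·49/10000⌋=917; principal=26825-917=25908; balance=187311-25908=161403
34. interest=⌊161403·49/10000⌋=790; principal=26825-790=26035; balance=161403-26035=135368
35. interest=⌊135368·49/10000⌋=663; principal=26825-663=26162; balance=135368-26162=109206
36. interest=⌊109206·49/10000⌋=535; principal=26825-535=26290; balance=109206-26290=82916
37. interest=⌊82916·49/10000⌋=406; principal=26825-406=26419; balance=82916-26419=56497
38. interest=⌊56497·49/10000⌋=276; principal=26825-276=26549; balance=56497-26549=29948
39. interest=⌊29948·49/10000⌋=146; principal=26825-146=26679; balance=29948-26679=3269
40. interest=⌊3269·49/10000⌋=16; principal=min(26825-16,3269)=3269; balance=3269-3269=0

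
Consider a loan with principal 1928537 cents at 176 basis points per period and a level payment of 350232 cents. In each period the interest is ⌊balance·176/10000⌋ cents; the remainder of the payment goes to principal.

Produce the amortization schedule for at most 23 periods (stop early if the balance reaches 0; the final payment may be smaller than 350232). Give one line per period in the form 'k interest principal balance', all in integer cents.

1. interest=⌊1928537·176/10000⌋=33942; principal=350232-33942=316290; balance=1928537-316290=1612247
2. interest=⌊1612247·176/10000⌋=28375; principal=350232-28375=321857; balance=1612247-321857=1290390
3. interest=⌊1290390·176/10000⌋=22710; principal=350232-22710=327522; balance=1290390-327522=962868
4. interest=⌊962868·176/10000⌋=16946; principal=350232-16946=333286; balance=962868-333286=629582
5. interest=⌊629582·176/10000⌋=11080; principal=350232-11080=339152; balance=629582-339152=290430
6. interest=⌊290430·176/10000⌋=5111; principal=min(350232-5111,290430)=290430; balance=290430-290430=0

1 33942 316290 1612247
2 28375 321857 1290390
3 22710 327522 962868
4 16946 333286 629582
5 11080 339152 290430
6 5111 290430 0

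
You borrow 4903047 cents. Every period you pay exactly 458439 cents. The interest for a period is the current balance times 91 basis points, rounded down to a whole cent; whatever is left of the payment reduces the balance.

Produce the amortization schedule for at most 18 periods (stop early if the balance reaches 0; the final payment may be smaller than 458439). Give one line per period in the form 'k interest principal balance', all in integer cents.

1 44617 413822 4489225
2 40851 417588 4071637
3 37051 421388 3650249
4 33217 425222 3225027
5 29347 429092 2795935
6 25443 432996 2362939
7 21502 436937 1926002
8 17526 440913 1485089
9 13514 444925 1040164
10 9465 448974 591190
11 5379 453060 138130
12 1256 138130 0

1. interest=⌊4903047·91/10000⌋=44617; principal=458439-44617=413822; balance=4903047-413822=4489225
2. interest=⌊4489225·91/10000⌋=40851; principal=458439-40851=417588; balance=4489225-417588=4071637
3. interest=⌊4071637·91/10000⌋=37051; principal=458439-37051=421388; balance=4071637-421388=3650249
4. interest=⌊3650249·91/10000⌋=33217; principal=458439-33217=425222; balance=3650249-425222=3225027
5. interest=⌊3225027·91/10000⌋=29347; principal=458439-29347=429092; balance=3225027-429092=2795935
6. interest=⌊2795935·91/10000⌋=25443; principal=458439-25443=432996; balance=2795935-432996=2362939
7. interest=⌊2362939·91/10000⌋=21502; principal=458439-21502=436937; balance=2362939-436937=1926002
8. interest=⌊1926002·91/10000⌋=17526; principal=458439-17526=440913; balance=1926002-440913=1485089
9. interest=⌊1485089·91/10000⌋=13514; principal=458439-13514=444925; balance=1485089-444925=1040164
10. interest=⌊1040164·91/10000⌋=9465; principal=458439-9465=448974; balance=1040164-448974=591190
11. interest=⌊591190·91/10000⌋=5379; principal=458439-5379=453060; balance=591190-453060=138130
12. interest=⌊138130·91/10000⌋=1256; principal=min(458439-1256,138130)=138130; balance=138130-138130=0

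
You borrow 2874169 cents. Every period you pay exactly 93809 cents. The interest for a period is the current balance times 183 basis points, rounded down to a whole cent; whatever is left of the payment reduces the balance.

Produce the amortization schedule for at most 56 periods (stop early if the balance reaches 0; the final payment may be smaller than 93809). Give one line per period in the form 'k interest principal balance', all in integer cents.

1. interest=⌊2874169·183/10000⌋=52597; principal=93809-52597=41212; balance=2874169-41212=2832957
2. interest=⌊2832957·183/10000⌋=51843; principal=93809-51843=41966; balance=2832957-41966=2790991
3. interest=⌊2790991·183/10000⌋=51075; principal=93809-51075=42734; balance=2790991-42734=2748257
4. interest=⌊2748257·183/10000⌋=50293; principal=93809-50293=43516; balance=2748257-43516=2704741
5. interest=⌊2704741·183/10000⌋=49496; principal=93809-49496=44313; balance=2704741-44313=2660428
6. interest=⌊2660428·183/10000⌋=48685; principal=93809-48685=45124; balance=2660428-45124=2615304
7. interest=⌊2615304·183/10000⌋=47860; principal=93809-47860=45949; balance=2615304-45949=2569355
8. interest=⌊2569355·183/10000⌋=47019; principal=93809-47019=46790; balance=2569355-46790=2522565
9. interest=⌊2522565·183/10000⌋=46162; principal=93809-46162=47647; balance=2522565-47647=2474918
10. interest=⌊2474918·183/10000⌋=45290; principal=93809-45290=48519; balance=2474918-48519=2426399
11. interest=⌊2426399·183/10000⌋=44403; principal=93809-44403=49406; balance=2426399-49406=2376993
12. interest=⌊2376993·183/10000⌋=43498; principal=93809-43498=50311; balance=2376993-50311=2326682
13. interest=⌊2326682·183/10000⌋=42578; principal=93809-42578=51231; balance=2326682-51231=2275451
14. interest=⌊2275451·183/10000⌋=41640; principal=93809-41640=52169; balance=2275451-52169=2223282
15. interest=⌊2223282·183/10000⌋=40686; principal=93809-40686=53123; balance=2223282-53123=2170159
16. interest=⌊2170159·183/10000⌋=39713; principal=93809-39713=54096; balance=2170159-54096=2116063
17. interest=⌊2116063·183/10000⌋=38723; principal=93809-38723=55086; balance=2116063-55086=2060977
18. interest=⌊2060977·183/10000⌋=37715; principal=93809-37715=56094; balance=2060977-56094=2004883
19. interest=⌊2004883·183/10000⌋=36689; principal=93809-36689=57120; balance=2004883-57120=1947763
20. interest=⌊1947763·183/10000⌋=35644; principal=93809-35644=58165; balance=1947763-58165=1889598
21. interest=⌊1889598·183/10000⌋=34579; principal=93809-34579=59230; balance=1889598-59230=1830368
22. interest=⌊1830368·183/10000⌋=33495; principal=93809-33495=60314; balance=1830368-60314=1770054
23. interest=⌊1770054·183/10000⌋=32391; principal=93809-32391=61418; balance=1770054-61418=1708636
24. interest=⌊1708636·183/10000⌋=31268; principal=93809-31268=62541; balance=1708636-62541=1646095
25. interest=⌊1646095·183/10000⌋=30123; principal=93809-30123=63686; balance=1646095-63686=1582409
26. interest=⌊1582409·183/10000⌋=28958; principal=93809-28958=64851; balance=1582409-64851=1517558
27. interest=⌊1517558·183/10000⌋=27771; principal=93809-27771=66038; balance=1517558-66038=1451520
28. interest=⌊1451520·183/10000⌋=26562; principal=93809-26562=67247; balance=1451520-67247=1384273
29. interest=⌊1384273·183/10000⌋=25332; principal=93809-25332=68477; balance=1384273-68477=1315796
30. interest=⌊1315796·183/10000⌋=24079; principal=93809-24079=69730; balance=1315796-69730=1246066
31. interest=⌊1246066·183/10000⌋=22803; principal=93809-22803=71006; balance=1246066-71006=1175060
32. interest=⌊1175060·183/10000⌋=21503; principal=93809-21503=72306; balance=1175060-72306=1102754
33. interest=⌊1102754·183/10000⌋=20180; principal=93809-20180=73629; balance=1102754-73629=1029125
34. interest=⌊1029125·183/10000⌋=18832; principal=93809-18832=74977; balance=1029125-74977=954148
35. interest=⌊954148·183/10000⌋=17460; principal=93809-17460=76349; balance=954148-76349=877799
36. interest=⌊877799·183/10000⌋=16063; principal=93809-16063=77746; balance=877799-77746=800053
37. interest=⌊800053·183/10000⌋=14640; principal=93809-14640=79169; balance=800053-79169=720884
38. interest=⌊720884·183/10000⌋=13192; principal=93809-13192=80617; balance=720884-80617=640267
39. interest=⌊640267·183/10000⌋=11716; principal=93809-11716=82093; balance=640267-82093=558174
40. interest=⌊558174·183/10000⌋=10214; principal=93809-10214=83595; balance=558174-83595=474579
41. interest=⌊474579·183/10000⌋=8684; principal=93809-8684=85125; balance=474579-85125=389454
42. interest=⌊389454·183/10000⌋=7127; principal=93809-7127=86682; balance=389454-86682=302772
43. interest=⌊302772·183/10000⌋=5540; principal=93809-5540=88269; balance=302772-88269=214503
44. interest=⌊214503·183/10000⌋=3925; principal=93809-3925=89884; balance=214503-89884=124619
45. interest=⌊124619·183/10000⌋=2280; principal=93809-2280=91529; balance=124619-91529=33090
46. interest=⌊33090·183/10000⌋=605; principal=min(93809-605,33090)=33090; balance=33090-33090=0

1 52597 41212 2832957
2 51843 41966 2790991
3 51075 42734 2748257
4 50293 43516 2704741
5 49496 44313 2660428
6 48685 45124 2615304
7 47860 45949 2569355
8 47019 46790 2522565
9 46162 47647 2474918
10 45290 48519 2426399
11 44403 49406 2376993
12 43498 50311 2326682
13 42578 51231 2275451
14 41640 52169 2223282
15 40686 53123 2170159
16 39713 54096 2116063
17 38723 55086 2060977
18 37715 56094 2004883
19 36689 57120 1947763
20 35644 58165 1889598
21 34579 59230 1830368
22 33495 60314 1770054
23 32391 61418 1708636
24 31268 62541 1646095
25 30123 63686 1582409
26 28958 64851 1517558
27 27771 66038 1451520
28 26562 67247 1384273
29 25332 68477 1315796
30 24079 69730 1246066
31 22803 71006 1175060
32 21503 72306 1102754
33 20180 73629 1029125
34 18832 74977 954148
35 17460 76349 877799
36 16063 77746 800053
37 14640 79169 720884
38 13192 80617 640267
39 11716 82093 558174
40 10214 83595 474579
41 8684 85125 389454
42 7127 86682 302772
43 5540 88269 214503
44 3925 89884 124619
45 2280 91529 33090
46 605 33090 0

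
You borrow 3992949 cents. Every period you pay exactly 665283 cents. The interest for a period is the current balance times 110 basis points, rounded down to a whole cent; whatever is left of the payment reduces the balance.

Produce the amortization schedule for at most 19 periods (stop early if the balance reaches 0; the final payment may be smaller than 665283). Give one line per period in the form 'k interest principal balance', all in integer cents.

1. interest=⌊3992949·110/10000⌋=43922; principal=665283-43922=621361; balance=3992949-621361=3371588
2. interest=⌊3371588·110/10000⌋=37087; principal=665283-37087=628196; balance=3371588-628196=2743392
3. interest=⌊2743392·110/10000⌋=30177; principal=665283-30177=635106; balance=2743392-635106=2108286
4. interest=⌊2108286·110/10000⌋=23191; principal=665283-23191=642092; balance=2108286-642092=1466194
5. interest=⌊1466194·110/10000⌋=16128; principal=665283-16128=649155; balance=1466194-649155=817039
6. interest=⌊817039·110/10000⌋=8987; principal=665283-8987=656296; balance=817039-656296=160743
7. interest=⌊160743·110/10000⌋=1768; principal=min(665283-1768,160743)=160743; balance=160743-160743=0

1 43922 621361 3371588
2 37087 628196 2743392
3 30177 635106 2108286
4 23191 642092 1466194
5 16128 649155 817039
6 8987 656296 160743
7 1768 160743 0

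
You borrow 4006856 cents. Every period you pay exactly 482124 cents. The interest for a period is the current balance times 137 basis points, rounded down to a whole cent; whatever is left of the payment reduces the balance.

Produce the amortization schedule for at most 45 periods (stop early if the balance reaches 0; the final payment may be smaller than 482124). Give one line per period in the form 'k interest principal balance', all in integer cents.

1. interest=⌊4006856·137/10000⌋=54893; principal=482124-54893=427231; balance=4006856-427231=3579625
2. interest=⌊3579625·137/10000⌋=49040; principal=482124-49040=433084; balance=3579625-433084=3146541
3. interest=⌊3146541·137/10000⌋=43107; principal=482124-43107=439017; balance=3146541-439017=2707524
4. interest=⌊2707524·137/10000⌋=37093; principal=482124-37093=445031; balance=2707524-445031=2262493
5. interest=⌊2262493·137/10000⌋=30996; principal=482124-30996=451128; balance=2262493-451128=1811365
6. interest=⌊1811365·137/10000⌋=24815; principal=482124-24815=457309; balance=1811365-457309=1354056
7. interest=⌊1354056·137/10000⌋=18550; principal=482124-18550=463574; balance=1354056-463574=890482
8. interest=⌊890482·137/10000⌋=12199; principal=482124-12199=469925; balance=890482-469925=420557
9. interest=⌊420557·137/10000⌋=5761; principal=min(482124-5761,420557)=420557; balance=420557-420557=0

1 54893 427231 3579625
2 49040 433084 3146541
3 43107 439017 2707524
4 37093 445031 2262493
5 30996 451128 1811365
6 24815 457309 1354056
7 18550 463574 890482
8 12199 469925 420557
9 5761 420557 0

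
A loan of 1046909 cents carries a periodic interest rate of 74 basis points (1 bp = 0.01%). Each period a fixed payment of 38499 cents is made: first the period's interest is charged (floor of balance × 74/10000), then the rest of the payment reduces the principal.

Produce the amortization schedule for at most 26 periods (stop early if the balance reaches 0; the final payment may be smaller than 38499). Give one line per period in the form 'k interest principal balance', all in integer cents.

1. interest=⌊1046909·74/10000⌋=7747; principal=38499-7747=30752; balance=1046909-30752=1016157
2. interest=⌊1016157·74/10000⌋=7519; principal=38499-7519=30980; balance=1016157-30980=985177
3. interest=⌊985177·74/10000⌋=7290; principal=38499-7290=31209; balance=985177-31209=953968
4. interest=⌊953968·74/10000⌋=7059; principal=38499-7059=31440; balance=953968-31440=922528
5. interest=⌊922528·74/10000⌋=6826; principal=38499-6826=31673; balance=922528-31673=890855
6. interest=⌊890855·74/10000⌋=6592; principal=38499-6592=31907; balance=890855-31907=858948
7. interest=⌊858948·74/10000⌋=6356; principal=38499-6356=32143; balance=858948-32143=826805
8. interest=⌊826805·74/10000⌋=6118; principal=38499-6118=32381; balance=826805-32381=794424
9. interest=⌊794424·74/10000⌋=5878; principal=38499-5878=32621; balance=794424-32621=761803
10. interest=⌊761803·74/10000⌋=5637; principal=38499-5637=32862; balance=761803-32862=728941
11. interest=⌊728941·74/10000⌋=5394; principal=38499-5394=33105; balance=728941-33105=695836
12. interest=⌊695836·74/10000⌋=5149; principal=38499-5149=33350; balance=695836-33350=662486
13. interest=⌊662486·74/10000⌋=4902; principal=38499-4902=33597; balance=662486-33597=628889
14. interest=⌊628889·74/10000⌋=4653; principal=38499-4653=33846; balance=628889-33846=595043
15. interest=⌊595043·74/10000⌋=4403; principal=38499-4403=34096; balance=595043-34096=560947
16. interest=⌊560947·74/10000⌋=4151; principal=38499-4151=34348; balance=560947-34348=526599
17. interest=⌊526599·74/10000⌋=3896; principal=38499-3896=34603; balance=526599-34603=491996
18. interest=⌊491996·74/10000⌋=3640; principal=38499-3640=34859; balance=491996-34859=457137
19. interest=⌊457137·74/10000⌋=3382; principal=38499-3382=35117; balance=457137-35117=422020
20. interest=⌊422020·74/10000⌋=3122; principal=38499-3122=35377; balance=422020-35377=386643
21. interest=⌊386643·74/10000⌋=2861; principal=38499-2861=35638; balance=386643-35638=351005
22. interest=⌊351005·74/10000⌋=2597; principal=38499-2597=35902; balance=351005-35902=315103
23. interest=⌊315103·74/10000⌋=2331; principal=38499-2331=36168; balance=315103-36168=278935
24. interest=⌊278935·74/10000⌋=2064; principal=38499-2064=36435; balance=278935-36435=242500
25. interest=⌊242500·74/10000⌋=1794; principal=38499-1794=36705; balance=242500-36705=205795
26. interest=⌊205795·74/10000⌋=1522; principal=38499-1522=36977; balance=205795-36977=168818

1 7747 30752 1016157
2 7519 30980 985177
3 7290 31209 953968
4 7059 31440 922528
5 6826 31673 890855
6 6592 31907 858948
7 6356 32143 826805
8 6118 32381 794424
9 5878 32621 761803
10 5637 32862 728941
11 5394 33105 695836
12 5149 33350 662486
13 4902 33597 628889
14 4653 33846 595043
15 4403 34096 560947
16 4151 34348 526599
17 3896 34603 491996
18 3640 34859 457137
19 3382 35117 422020
20 3122 35377 386643
21 2861 35638 351005
22 2597 35902 315103
23 2331 36168 278935
24 2064 36435 242500
25 1794 36705 205795
26 1522 36977 168818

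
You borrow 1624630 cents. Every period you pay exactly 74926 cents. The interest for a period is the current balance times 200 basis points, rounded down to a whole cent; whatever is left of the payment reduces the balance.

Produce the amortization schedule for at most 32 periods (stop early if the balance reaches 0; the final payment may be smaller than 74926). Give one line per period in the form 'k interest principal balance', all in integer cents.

1. interest=⌊1624630·200/10000⌋=32492; principal=74926-32492=42434; balance=1624630-42434=1582196
2. interest=⌊1582196·200/10000⌋=31643; principal=74926-31643=43283; balance=1582196-43283=1538913
3. interest=⌊1538913·200/10000⌋=30778; principal=74926-30778=44148; balance=1538913-44148=1494765
4. interest=⌊1494765·200/10000⌋=29895; principal=74926-29895=45031; balance=1494765-45031=1449734
5. interest=⌊1449734·200/10000⌋=28994; principal=74926-28994=45932; balance=1449734-45932=1403802
6. interest=⌊1403802·200/10000⌋=28076; principal=74926-28076=46850; balance=1403802-46850=1356952
7. interest=⌊1356952·200/10000⌋=27139; principal=74926-27139=47787; balance=1356952-47787=1309165
8. interest=⌊1309165·200/10000⌋=26183; principal=74926-26183=48743; balance=1309165-48743=1260422
9. interest=⌊1260422·200/10000⌋=25208; principal=74926-25208=49718; balance=1260422-49718=1210704
10. interest=⌊1210704·200/10000⌋=24214; principal=74926-24214=50712; balance=1210704-50712=1159992
11. interest=⌊1159992·200/10000⌋=23199; principal=74926-23199=51727; balance=1159992-51727=1108265
12. interest=⌊1108265·200/10000⌋=22165; principal=74926-22165=52761; balance=1108265-52761=1055504
13. interest=⌊1055504·200/10000⌋=21110; principal=74926-21110=53816; balance=1055504-53816=1001688
14. interest=⌊1001688·200/10000⌋=20033; principal=74926-20033=54893; balance=1001688-54893=946795
15. interest=⌊946795·200/10000⌋=18935; principal=74926-18935=55991; balance=946795-55991=890804
16. interest=⌊890804·200/10000⌋=17816; principal=74926-17816=57110; balance=890804-57110=833694
17. interest=⌊833694·200/10000⌋=16673; principal=74926-16673=58253; balance=833694-58253=775441
18. interest=⌊775441·200/10000⌋=15508; principal=74926-15508=59418; balance=775441-59418=716023
19. interest=⌊716023·200/10000⌋=14320; principal=74926-14320=60606; balance=716023-60606=655417
20. interest=⌊655417·200/10000⌋=13108; principal=74926-13108=61818; balance=655417-61818=593599
21. interest=⌊593599·200/10000⌋=11871; principal=74926-11871=63055; balance=593599-63055=530544
22. interest=⌊530544·200/10000⌋=10610; principal=74926-10610=64316; balance=530544-64316=466228
23. interest=⌊466228·200/10000⌋=9324; principal=74926-9324=65602; balance=466228-65602=400626
24. interest=⌊400626·200/10000⌋=8012; principal=74926-8012=66914; balance=400626-66914=333712
25. interest=⌊333712·200/10000⌋=6674; principal=74926-6674=68252; balance=333712-68252=265460
26. interest=⌊265460·200/10000⌋=5309; principal=74926-5309=69617; balance=265460-69617=195843
27. interest=⌊195843·200/10000⌋=3916; principal=74926-3916=71010; balance=195843-71010=124833
28. interest=⌊124833·200/10000⌋=2496; principal=74926-2496=72430; balance=124833-72430=52403
29. interest=⌊52403·200/10000⌋=1048; principal=min(74926-1048,52403)=52403; balance=52403-52403=0

1 32492 42434 1582196
2 31643 43283 1538913
3 30778 44148 1494765
4 29895 45031 1449734
5 28994 45932 1403802
6 28076 46850 1356952
7 27139 47787 1309165
8 26183 48743 1260422
9 25208 49718 1210704
10 24214 50712 1159992
11 23199 51727 1108265
12 22165 52761 1055504
13 21110 53816 1001688
14 20033 54893 946795
15 18935 55991 890804
16 17816 57110 833694
17 16673 58253 775441
18 15508 59418 716023
19 14320 60606 655417
20 13108 61818 593599
21 11871 63055 530544
22 10610 64316 466228
23 9324 65602 400626
24 8012 66914 333712
25 6674 68252 265460
26 5309 69617 195843
27 3916 71010 124833
28 2496 72430 52403
29 1048 52403 0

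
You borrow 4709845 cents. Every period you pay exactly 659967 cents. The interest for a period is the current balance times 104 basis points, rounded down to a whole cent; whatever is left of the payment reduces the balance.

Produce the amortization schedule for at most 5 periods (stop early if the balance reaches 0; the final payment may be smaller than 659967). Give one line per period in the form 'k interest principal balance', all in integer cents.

1 48982 610985 4098860
2 42628 617339 3481521
3 36207 623760 2857761
4 29720 630247 2227514
5 23166 636801 1590713

1. interest=⌊4709845·104/10000⌋=48982; principal=659967-48982=610985; balance=4709845-610985=4098860
2. interest=⌊4098860·104/10000⌋=42628; principal=659967-42628=617339; balance=4098860-617339=3481521
3. interest=⌊3481521·104/10000⌋=36207; principal=659967-36207=623760; balance=3481521-623760=2857761
4. interest=⌊2857761·104/10000⌋=29720; principal=659967-29720=630247; balance=2857761-630247=2227514
5. interest=⌊2227514·104/10000⌋=23166; principal=659967-23166=636801; balance=2227514-636801=1590713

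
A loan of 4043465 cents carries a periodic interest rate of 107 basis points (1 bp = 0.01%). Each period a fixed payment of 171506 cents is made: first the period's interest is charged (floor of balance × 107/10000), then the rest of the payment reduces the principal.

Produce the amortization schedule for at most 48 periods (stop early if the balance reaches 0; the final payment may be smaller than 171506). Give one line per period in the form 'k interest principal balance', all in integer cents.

1. interest=⌊4043465·107/10000⌋=43265; principal=171506-43265=128241; balance=4043465-128241=3915224
2. interest=⌊3915224·107/10000⌋=41892; principal=171506-41892=129614; balance=3915224-129614=3785610
3. interest=⌊3785610·107/10000⌋=40506; principal=171506-40506=131000; balance=3785610-131000=3654610
4. interest=⌊3654610·107/10000⌋=39104; principal=171506-39104=132402; balance=3654610-132402=3522208
5. interest=⌊3522208·107/10000⌋=37687; principal=171506-37687=133819; balance=3522208-133819=3388389
6. interest=⌊3388389·107/10000⌋=36255; principal=171506-36255=135251; balance=3388389-135251=3253138
7. interest=⌊3253138·107/10000⌋=34808; principal=171506-34808=136698; balance=3253138-136698=3116440
8. interest=⌊3116440·107/10000⌋=33345; principal=171506-33345=138161; balance=3116440-138161=2978279
9. interest=⌊2978279·107/10000⌋=31867; principal=171506-31867=139639; balance=2978279-139639=2838640
10. interest=⌊2838640·107/10000⌋=30373; principal=171506-30373=141133; balance=2838640-141133=2697507
11. interest=⌊2697507·107/10000⌋=28863; principal=171506-28863=142643; balance=2697507-142643=2554864
12. interest=⌊2554864·107/10000⌋=27337; principal=171506-27337=144169; balance=2554864-144169=2410695
13. interest=⌊2410695·107/10000⌋=25794; principal=171506-25794=145712; balance=2410695-145712=2264983
14. interest=⌊2264983·107/10000⌋=24235; principal=171506-24235=147271; balance=2264983-147271=2117712
15. interest=⌊2117712·107/10000⌋=22659; principal=171506-22659=148847; balance=2117712-148847=1968865
16. interest=⌊1968865·107/10000⌋=21066; principal=171506-21066=150440; balance=1968865-150440=1818425
17. interest=⌊1818425·107/10000⌋=19457; principal=171506-19457=152049; balance=1818425-152049=1666376
18. interest=⌊1666376·107/10000⌋=17830; principal=171506-17830=153676; balance=1666376-153676=1512700
19. interest=⌊1512700·107/10000⌋=16185; principal=171506-16185=155321; balance=1512700-155321=1357379
20. interest=⌊1357379·107/10000⌋=14523; principal=171506-14523=156983; balance=1357379-156983=1200396
21. interest=⌊1200396·107/10000⌋=12844; principal=171506-12844=158662; balance=1200396-158662=1041734
22. interest=⌊1041734·107/10000⌋=11146; principal=171506-11146=160360; balance=1041734-160360=881374
23. interest=⌊881374·107/10000⌋=9430; principal=171506-9430=162076; balance=881374-162076=719298
24. interest=⌊719298·107/10000⌋=7696; principal=171506-7696=163810; balance=719298-163810=555488
25. interest=⌊555488·107/10000⌋=5943; principal=171506-5943=165563; balance=555488-165563=389925
26. interest=⌊389925·107/10000⌋=4172; principal=171506-4172=167334; balance=389925-167334=222591
27. interest=⌊222591·107/10000⌋=2381; principal=171506-2381=169125; balance=222591-169125=53466
28. interest=⌊53466·107/10000⌋=572; principal=min(171506-572,53466)=53466; balance=53466-53466=0

1 43265 128241 3915224
2 41892 129614 3785610
3 40506 131000 3654610
4 39104 132402 3522208
5 37687 133819 3388389
6 36255 135251 3253138
7 34808 136698 3116440
8 33345 138161 2978279
9 31867 139639 2838640
10 30373 141133 2697507
11 28863 142643 2554864
12 27337 144169 2410695
13 25794 145712 2264983
14 24235 147271 2117712
15 22659 148847 1968865
16 21066 150440 1818425
17 19457 152049 1666376
18 17830 153676 1512700
19 16185 155321 1357379
20 14523 156983 1200396
21 12844 158662 1041734
22 11146 160360 881374
23 9430 162076 719298
24 7696 163810 555488
25 5943 165563 389925
26 4172 167334 222591
27 2381 169125 53466
28 572 53466 0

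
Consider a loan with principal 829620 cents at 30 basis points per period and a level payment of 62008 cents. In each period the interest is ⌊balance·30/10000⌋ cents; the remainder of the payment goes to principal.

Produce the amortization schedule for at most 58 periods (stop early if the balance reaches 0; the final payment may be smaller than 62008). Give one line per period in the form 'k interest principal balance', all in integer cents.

1. interest=⌊829620·30/10000⌋=2488; principal=62008-2488=59520; balance=829620-59520=770100
2. interest=⌊770100·30/10000⌋=2310; principal=62008-2310=59698; balance=770100-59698=710402
3. interest=⌊710402·30/10000⌋=2131; principal=62008-2131=59877; balance=710402-59877=650525
4. interest=⌊650525·30/10000⌋=1951; principal=62008-1951=60057; balance=650525-60057=590468
5. interest=⌊590468·30/10000⌋=1771; principal=62008-1771=60237; balance=590468-60237=530231
6. interest=⌊530231·30/10000⌋=1590; principal=62008-1590=60418; balance=530231-60418=469813
7. interest=⌊469813·30/10000⌋=1409; principal=62008-1409=60599; balance=469813-60599=409214
8. interest=⌊409214·30/10000⌋=1227; principal=62008-1227=60781; balance=409214-60781=348433
9. interest=⌊348433·30/10000⌋=1045; principal=62008-1045=60963; balance=348433-60963=287470
10. interest=⌊287470·30/10000⌋=862; principal=62008-862=61146; balance=287470-61146=226324
11. interest=⌊226324·30/10000⌋=678; principal=62008-678=61330; balance=226324-61330=164994
12. interest=⌊164994·30/10000⌋=494; principal=62008-494=61514; balance=164994-61514=103480
13. interest=⌊103480·30/10000⌋=310; principal=62008-310=61698; balance=103480-61698=41782
14. interest=⌊41782·30/10000⌋=125; principal=min(62008-125,41782)=41782; balance=41782-41782=0

1 2488 59520 770100
2 2310 59698 710402
3 2131 59877 650525
4 1951 60057 590468
5 1771 60237 530231
6 1590 60418 469813
7 1409 60599 409214
8 1227 60781 348433
9 1045 60963 287470
10 862 61146 226324
11 678 61330 164994
12 494 61514 103480
13 310 61698 41782
14 125 41782 0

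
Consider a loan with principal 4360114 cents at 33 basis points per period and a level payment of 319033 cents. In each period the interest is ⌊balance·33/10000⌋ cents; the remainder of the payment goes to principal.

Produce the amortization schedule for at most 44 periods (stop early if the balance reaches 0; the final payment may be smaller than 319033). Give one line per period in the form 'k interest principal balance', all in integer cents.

1. interest=⌊4360114·33/10000⌋=14388; principal=319033-14388=304645; balance=4360114-304645=4055469
2. interest=⌊4055469·33/10000⌋=13383; principal=319033-13383=305650; balance=4055469-305650=3749819
3. interest=⌊3749819·33/10000⌋=12374; principal=319033-12374=306659; balance=3749819-306659=3443160
4. interest=⌊3443160·33/10000⌋=11362; principal=319033-11362=307671; balance=3443160-307671=3135489
5. interest=⌊3135489·33/10000⌋=10347; principal=319033-10347=308686; balance=3135489-308686=2826803
6. interest=⌊2826803·33/10000⌋=9328; principal=319033-9328=309705; balance=2826803-309705=2517098
7. interest=⌊2517098·33/10000⌋=8306; principal=319033-8306=310727; balance=2517098-310727=2206371
8. interest=⌊2206371·33/10000⌋=7281; principal=319033-7281=311752; balance=2206371-311752=1894619
9. interest=⌊1894619·33/10000⌋=6252; principal=319033-6252=312781; balance=1894619-312781=1581838
10. interest=⌊1581838·33/10000⌋=5220; principal=319033-5220=313813; balance=1581838-313813=1268025
11. interest=⌊1268025·33/10000⌋=4184; principal=319033-4184=314849; balance=1268025-314849=953176
12. interest=⌊953176·33/10000⌋=3145; principal=319033-3145=315888; balance=953176-315888=637288
13. interest=⌊637288·33/10000⌋=2103; principal=319033-2103=316930; balance=637288-316930=320358
14. interest=⌊320358·33/10000⌋=1057; principal=319033-1057=317976; balance=320358-317976=2382
15. interest=⌊2382·33/10000⌋=7; principal=min(319033-7,2382)=2382; balance=2382-2382=0

1 14388 304645 4055469
2 13383 305650 3749819
3 12374 306659 3443160
4 11362 307671 3135489
5 10347 308686 2826803
6 9328 309705 2517098
7 8306 310727 2206371
8 7281 311752 1894619
9 6252 312781 1581838
10 5220 313813 1268025
11 4184 314849 953176
12 3145 315888 637288
13 2103 316930 320358
14 1057 317976 2382
15 7 2382 0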